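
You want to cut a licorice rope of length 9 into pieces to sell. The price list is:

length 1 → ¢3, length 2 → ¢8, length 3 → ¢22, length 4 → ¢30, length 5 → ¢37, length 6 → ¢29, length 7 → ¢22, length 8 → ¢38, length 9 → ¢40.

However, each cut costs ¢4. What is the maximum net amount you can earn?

63

Let r[k] be the best obtainable value from length k. For each k, try every first piece i and keep the best of price[i] + r[k−i] minus the 4 cut fee when i<k.
r[1] = 3
r[2] = max(3+3-4, 8+0) = 8
r[3] = max(3+8-4, 8+3-4, 22+0) = 22
r[4] = max(3+22-4, 8+8-4, 22+3-4, 30+0) = 30
r[5] = max(3+30-4, 8+22-4, 22+8-4, 30+3-4, 37+0) = 37
r[6] = max(3+37-4, 8+30-4, 22+22-4, 30+8-4, 37+3-4, 29+0) = 40
r[7] = max(3+40-4, 8+37-4, 22+30-4, …, 29+3-4, 22+0) = 48
r[8] = max(3+48-4, 8+40-4, 22+37-4, …, 22+3-4, 38+0) = 56
r[9] = max(3+56-4, 8+48-4, 22+40-4, …, 38+3-4, 40+0) = 63
One optimal plan: pieces 5 + 4 (1 cut) → ¢67 − ¢4 = ¢63.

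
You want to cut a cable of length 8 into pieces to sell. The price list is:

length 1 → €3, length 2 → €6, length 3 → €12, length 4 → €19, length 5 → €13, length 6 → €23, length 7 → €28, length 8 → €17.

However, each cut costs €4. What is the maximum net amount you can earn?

34

Build r[k] bottom-up: r[k] = max over allowed piece i of (p[i] + r[k−i]) − 4 per cut.
r[1] = 3
r[2] = max(3+3-4, 6+0) = 6
r[3] = max(3+6-4, 6+3-4, 12+0) = 12
r[4] = max(3+12-4, 6+6-4, 12+3-4, 19+0) = 19
r[5] = max(3+19-4, 6+12-4, 12+6-4, 19+3-4, 13+0) = 18
r[6] = max(3+18-4, 6+19-4, 12+12-4, 19+6-4, 13+3-4, 23+0) = 23
r[7] = max(3+23-4, 6+18-4, 12+19-4, …, 23+3-4, 28+0) = 28
r[8] = max(3+28-4, 6+23-4, 12+18-4, …, 28+3-4, 17+0) = 34
One optimal plan: pieces 4 + 4 (1 cut) → €38 − €4 = €34.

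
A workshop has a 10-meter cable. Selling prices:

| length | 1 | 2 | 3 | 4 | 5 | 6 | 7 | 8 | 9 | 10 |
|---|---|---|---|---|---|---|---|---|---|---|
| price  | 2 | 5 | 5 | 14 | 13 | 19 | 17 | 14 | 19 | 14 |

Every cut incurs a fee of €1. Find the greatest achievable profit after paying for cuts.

32

Let r[k] be the best obtainable value from length k. For each k, try every first piece i and keep the best of price[i] + r[k−i] minus the 1 cut fee when i<k.
r[1] = 2
r[2] = 5
r[3] = 6  (first piece 1, then r[2]=5)
r[4] = 14
r[5] = 15  (first piece 1, then r[4]=14)
r[6] = 19
r[7] = 20  (first piece 1, then r[6]=19)
r[8] = 27  (first piece 4, then r[4]=14)
r[9] = 28  (first piece 1, then r[8]=27)
r[10] = 32  (first piece 4, then r[6]=19)
One optimal plan: pieces 6 + 4 (1 cut) → €33 − €1 = €32.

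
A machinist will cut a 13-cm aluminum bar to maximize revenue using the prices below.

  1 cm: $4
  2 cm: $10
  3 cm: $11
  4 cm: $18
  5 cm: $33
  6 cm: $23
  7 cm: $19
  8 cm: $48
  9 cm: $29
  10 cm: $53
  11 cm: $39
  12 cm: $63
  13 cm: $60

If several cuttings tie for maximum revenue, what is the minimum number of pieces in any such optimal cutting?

2

Consider every possible first cut. r[k] is the best of p[i]+r[k−i] over all sellable i≤k.
r[1] = 4
r[2] = 10
r[3] = 14  (first piece 1, then r[2]=10)
r[4] = 20  (first piece 2, then r[2]=10)
r[5] = 33
r[6] = 37  (first piece 1, then r[5]=33)
r[7] = 43  (first piece 2, then r[5]=33)
r[8] = 48
r[9] = 53  (first piece 2, then r[7]=43)
r[10] = 66  (first piece 5, then r[5]=33)
r[11] = 70  (first piece 1, then r[10]=66)
r[12] = 76  (first piece 2, then r[10]=66)
r[13] = 81  (first piece 5, then r[8]=48)
Maximum revenue is $81.
Now minimize piece count subject to staying optimal: for each k, pieces[k] = 1 + min over i with p[i]+r[k−i]=r[k] of pieces[k−i].
pieces[10] = 2
pieces[11] = 3
pieces[12] = 3
pieces[13] = 2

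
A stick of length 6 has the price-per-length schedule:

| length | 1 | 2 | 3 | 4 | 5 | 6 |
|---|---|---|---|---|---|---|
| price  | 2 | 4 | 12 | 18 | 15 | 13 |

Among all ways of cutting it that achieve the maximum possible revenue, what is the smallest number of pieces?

2

Build r[k] bottom-up: r[k] = max over allowed piece i of (p[i] + r[k−i]).
r[1] = 2
r[2] = max(2+2, 4+0) = 4
r[3] = max(2+4, 4+2, 12+0) = 12
r[4] = max(2+12, 4+4, 12+2, 18+0) = 18
r[5] = max(2+18, 4+12, 12+4, 18+2, 15+0) = 20
r[6] = max(2+20, 4+18, 12+12, 18+4, 15+2, 13+0) = 24
Maximum revenue is $24.
Now minimize piece count subject to staying optimal: for each k, pieces[k] = 1 + min over i with p[i]+r[k−i]=r[k] of pieces[k−i].
pieces[3] = 1
pieces[4] = 1
pieces[5] = 2
pieces[6] = 2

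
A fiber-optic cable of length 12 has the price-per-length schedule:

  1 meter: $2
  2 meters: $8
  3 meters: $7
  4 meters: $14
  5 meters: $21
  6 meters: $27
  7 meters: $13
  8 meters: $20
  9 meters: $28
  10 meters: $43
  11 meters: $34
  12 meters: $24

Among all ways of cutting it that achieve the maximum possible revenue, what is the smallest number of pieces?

Build r[k] bottom-up: r[k] = max over allowed piece i of (p[i] + r[k−i]).
r[1] = 2
r[2] = max(2+2, 8+0) = 8
r[3] = max(2+8, 8+2, 7+0) = 10
r[4] = max(2+10, 8+8, 7+2, 14+0) = 16
r[5] = max(2+16, 8+10, 7+8, 14+2, 21+0) = 21
r[6] = max(2+21, 8+16, 7+10, 14+8, 21+2, 27+0) = 27
r[7] = max(2+27, 8+21, 7+16, …, 27+2, 13+0) = 29
r[8] = max(2+29, 8+27, 7+21, …, 13+2, 20+0) = 35
r[9] = max(2+35, 8+29, 7+27, …, 20+2, 28+0) = 37
r[10] = max(2+37, 8+35, 7+29, …, 28+2, 43+0) = 43
r[11] = max(2+43, 8+37, 7+35, …, 43+2, 34+0) = 48
r[12] = max(2+48, 8+43, 7+37, …, 34+2, 24+0) = 54
Maximum revenue is $54.
Now minimize piece count subject to staying optimal: for each k, pieces[k] = 1 + min over i with p[i]+r[k−i]=r[k] of pieces[k−i].
pieces[9] = 3
pieces[10] = 1
pieces[11] = 2
pieces[12] = 2

2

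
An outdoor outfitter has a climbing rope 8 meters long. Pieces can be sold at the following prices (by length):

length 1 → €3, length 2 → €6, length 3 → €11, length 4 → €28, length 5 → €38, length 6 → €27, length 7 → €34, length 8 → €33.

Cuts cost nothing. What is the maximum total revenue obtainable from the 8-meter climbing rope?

Consider every possible first cut. r[k] is the best of p[i]+r[k−i] over all sellable i≤k.
r[1] = 3
r[2] = max(3+3, 6+0) = 6
r[3] = max(3+6, 6+3, 11+0) = 11
r[4] = max(3+11, 6+6, 11+3, 28+0) = 28
r[5] = max(3+28, 6+11, 11+6, 28+3, 38+0) = 38
r[6] = max(3+38, 6+28, 11+11, 28+6, 38+3, 27+0) = 41
r[7] = max(3+41, 6+38, 11+28, …, 27+3, 34+0) = 44
r[8] = max(3+44, 6+41, 11+38, …, 34+3, 33+0) = 56
One optimal cutting: 4 + 4 → €28 + €28 = €56.

56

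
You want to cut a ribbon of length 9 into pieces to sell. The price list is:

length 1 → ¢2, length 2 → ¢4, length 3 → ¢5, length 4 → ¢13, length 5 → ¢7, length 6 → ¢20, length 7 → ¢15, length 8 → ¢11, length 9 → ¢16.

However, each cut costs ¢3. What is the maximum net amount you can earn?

Let net[k] be the best obtainable value from length k. For each k, try every first piece i and keep the best of price[i] + net[k−i] minus the 3 cut fee when i<k.
net[1] = 2
net[2] = max(2+2-3, 4+0) = 4
net[3] = max(2+4-3, 4+2-3, 5+0) = 5
net[4] = max(2+5-3, 4+4-3, 5+2-3, 13+0) = 13
net[5] = max(2+13-3, 4+5-3, 5+4-3, 13+2-3, 7+0) = 12
net[6] = max(2+12-3, 4+13-3, 5+5-3, 13+4-3, 7+2-3, 20+0) = 20
net[7] = max(2+20-3, 4+12-3, 5+13-3, …, 20+2-3, 15+0) = 19
net[8] = max(2+19-3, 4+20-3, 5+12-3, …, 15+2-3, 11+0) = 23
net[9] = max(2+23-3, 4+19-3, 5+20-3, …, 11+2-3, 16+0) = 22
One optimal plan: pieces 4 + 4 + 1 (2 cuts) → ¢28 − ¢6 = ¢22.

22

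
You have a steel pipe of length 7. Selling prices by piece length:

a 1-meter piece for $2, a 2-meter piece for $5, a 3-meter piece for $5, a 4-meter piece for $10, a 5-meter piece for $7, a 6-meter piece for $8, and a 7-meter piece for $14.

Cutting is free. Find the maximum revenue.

Consider every possible first cut. R[k] is the best of p[i]+R[k−i] over all sellable i≤k.
R[1] = 2
R[2] = max(2+2, 5+0) = 5
R[3] = max(2+5, 5+2, 5+0) = 7
R[4] = max(2+7, 5+5, 5+2, 10+0) = 10
R[5] = max(2+10, 5+7, 5+5, 10+2, 7+0) = 12
R[6] = max(2+12, 5+10, 5+7, 10+5, 7+2, 8+0) = 15
R[7] = max(2+15, 5+12, 5+10, …, 8+2, 14+0) = 17
One optimal cutting: 2 + 2 + 2 + 1 → $5 + $5 + $5 + $2 = $17.

17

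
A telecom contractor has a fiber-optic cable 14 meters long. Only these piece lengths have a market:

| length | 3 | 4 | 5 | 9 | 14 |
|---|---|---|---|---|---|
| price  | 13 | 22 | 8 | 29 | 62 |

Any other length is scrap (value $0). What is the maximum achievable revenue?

70

Consider every possible first cut. f[k] is the best of p[i]+f[k−i] over all sellable i≤k.
f[1] = 0
f[2] = 0
f[3] = 13
f[4] = 22
f[5] = 22
f[6] = 26  (first piece 3, then f[3]=13)
f[7] = 35  (first piece 3, then f[4]=22)
f[8] = 44  (first piece 4, then f[4]=22)
f[9] = 44
f[10] = 48  (first piece 3, then f[7]=35)
f[11] = 57  (first piece 3, then f[8]=44)
f[12] = 66  (first piece 4, then f[8]=44)
f[13] = 66
f[14] = 70  (first piece 3, then f[11]=57)
One optimal cutting: 4 + 4 + 3 + 3 → $70.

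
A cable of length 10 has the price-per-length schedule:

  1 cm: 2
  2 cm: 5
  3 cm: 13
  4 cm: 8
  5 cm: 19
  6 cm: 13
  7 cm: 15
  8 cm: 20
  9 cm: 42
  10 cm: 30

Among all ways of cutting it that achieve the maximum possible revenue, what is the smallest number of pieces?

2

Consider every possible first cut. r[k] is the best of p[i]+r[k−i] over all sellable i≤k.
r[1] = 2
r[2] = 5
r[3] = 13
r[4] = 15  (first piece 1, then r[3]=13)
r[5] = 19
r[6] = 26  (first piece 3, then r[3]=13)
r[7] = 28  (first piece 1, then r[6]=26)
r[8] = 32  (first piece 3, then r[5]=19)
r[9] = 42
r[10] = 44  (first piece 1, then r[9]=42)
Maximum revenue is 44.
Now minimize piece count subject to staying optimal: for each k, pieces[k] = 1 + min over i with p[i]+r[k−i]=r[k] of pieces[k−i].
pieces[7] = 3
pieces[8] = 2
pieces[9] = 1
pieces[10] = 2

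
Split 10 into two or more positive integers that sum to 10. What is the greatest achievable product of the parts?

36

Let P[k] be the best product for length k (with at least one cut). For each first piece i, the rest contributes max(k−i, P[k−i]).
P[2] = 1×max(1,0) = 1×1 = 1
P[3] = 1×max(2,1) = 1×2 = 2
P[4] = 2×max(2,1) = 2×2 = 4
P[5] = 2×max(3,2) = 2×3 = 6
P[6] = 3×max(3,2) = 3×3 = 9
P[7] = 2×max(5,6) = 2×6 = 12
P[8] = 2×max(6,9) = 2×9 = 18
P[9] = 3×max(6,9) = 3×9 = 27
P[10] = 2×max(8,18) = 2×18 = 36
One optimal split: 3 + 3 + 2 + 2; product 3×3×2×2 = 36.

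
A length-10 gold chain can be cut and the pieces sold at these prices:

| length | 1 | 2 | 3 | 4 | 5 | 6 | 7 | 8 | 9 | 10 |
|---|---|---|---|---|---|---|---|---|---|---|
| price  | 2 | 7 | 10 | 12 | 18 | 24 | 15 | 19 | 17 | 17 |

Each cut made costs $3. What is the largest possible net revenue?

33

Consider every possible first cut. net[k] is the best of p[i]+net[k−i] over all sellable i≤k, charging 3 whenever i<k.
net[1] = 2
net[2] = max(2+2-3, 7+0) = 7
net[3] = max(2+7-3, 7+2-3, 10+0) = 10
net[4] = max(2+10-3, 7+7-3, 10+2-3, 12+0) = 12
net[5] = max(2+12-3, 7+10-3, 10+7-3, 12+2-3, 18+0) = 18
net[6] = max(2+18-3, 7+12-3, 10+10-3, 12+7-3, 18+2-3, 24+0) = 24
net[7] = max(2+24-3, 7+18-3, 10+12-3, …, 24+2-3, 15+0) = 23
net[8] = max(2+23-3, 7+24-3, 10+18-3, …, 15+2-3, 19+0) = 28
net[9] = max(2+28-3, 7+23-3, 10+24-3, …, 19+2-3, 17+0) = 31
net[10] = max(2+31-3, 7+28-3, 10+23-3, …, 17+2-3, 17+0) = 33
One optimal plan: pieces 6 + 4 (1 cut) → $36 − $3 = $33.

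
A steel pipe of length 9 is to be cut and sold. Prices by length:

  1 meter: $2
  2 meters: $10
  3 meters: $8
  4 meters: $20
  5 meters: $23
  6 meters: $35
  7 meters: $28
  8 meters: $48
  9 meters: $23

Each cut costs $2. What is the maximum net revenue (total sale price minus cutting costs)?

48

Let net[k] be the best obtainable value from length k. For each k, try every first piece i and keep the best of price[i] + net[k−i] minus the 2 cut fee when i<k.
net[1] = 2
net[2] = 10
net[3] = 10  (first piece 1, then net[2]=10)
net[4] = 20
net[5] = 23
net[6] = 35
net[7] = 35  (first piece 1, then net[6]=35)
net[8] = 48
net[9] = 48  (first piece 1, then net[8]=48)
One optimal plan: pieces 8 + 1 (1 cut) → $50 − $2 = $48.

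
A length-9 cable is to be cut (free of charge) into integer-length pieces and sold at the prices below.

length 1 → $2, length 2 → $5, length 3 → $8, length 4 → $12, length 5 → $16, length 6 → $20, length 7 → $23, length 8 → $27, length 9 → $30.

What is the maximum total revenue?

Build v[k] bottom-up: v[k] = max over allowed piece i of (p[i] + v[k−i]).
v[1] = 2
v[2] = 5
v[3] = 8
v[4] = 12
v[5] = 16
v[6] = 20
v[7] = 23
v[8] = 27
v[9] = 30
Best is to sell the whole 9-unit piece uncut for $30.

30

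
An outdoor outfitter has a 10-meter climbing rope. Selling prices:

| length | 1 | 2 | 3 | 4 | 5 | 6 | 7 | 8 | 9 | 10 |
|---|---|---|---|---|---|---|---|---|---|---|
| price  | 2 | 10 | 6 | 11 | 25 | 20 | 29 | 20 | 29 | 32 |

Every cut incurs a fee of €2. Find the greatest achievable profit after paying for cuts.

Let net[k] be the best obtainable value from length k. For each k, try every first piece i and keep the best of price[i] + net[k−i] minus the 2 cut fee when i<k.
net[1] = 2
net[2] = max(2+2-2, 10+0) = 10
net[3] = max(2+10-2, 10+2-2, 6+0) = 10
net[4] = max(2+10-2, 10+10-2, 6+2-2, 11+0) = 18
net[5] = max(2+18-2, 10+10-2, 6+10-2, 11+2-2, 25+0) = 25
net[6] = max(2+25-2, 10+18-2, 6+10-2, 11+10-2, 25+2-2, 20+0) = 26
net[7] = max(2+26-2, 10+25-2, 6+18-2, …, 20+2-2, 29+0) = 33
net[8] = max(2+33-2, 10+26-2, 6+25-2, …, 29+2-2, 20+0) = 34
net[9] = max(2+34-2, 10+33-2, 6+26-2, …, 20+2-2, 29+0) = 41
net[10] = max(2+41-2, 10+34-2, 6+33-2, …, 29+2-2, 32+0) = 48
One optimal plan: pieces 5 + 5 (1 cut) → €50 − €2 = €48.

48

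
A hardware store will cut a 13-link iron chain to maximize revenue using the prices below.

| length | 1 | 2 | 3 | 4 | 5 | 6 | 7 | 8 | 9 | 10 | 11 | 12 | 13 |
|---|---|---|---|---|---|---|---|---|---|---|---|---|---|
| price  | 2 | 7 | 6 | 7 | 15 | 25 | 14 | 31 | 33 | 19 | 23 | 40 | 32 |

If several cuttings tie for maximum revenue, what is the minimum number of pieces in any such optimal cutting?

Build r[k] bottom-up: r[k] = max over allowed piece i of (p[i] + r[k−i]).
r[1] = 2
r[2] = max(2+2, 7+0) = 7
r[3] = max(2+7, 7+2, 6+0) = 9
r[4] = max(2+9, 7+7, 6+2, 7+0) = 14
r[5] = max(2+14, 7+9, 6+7, 7+2, 15+0) = 16
r[6] = max(2+16, 7+14, 6+9, 7+7, 15+2, 25+0) = 25
r[7] = max(2+25, 7+16, 6+14, …, 25+2, 14+0) = 27
r[8] = max(2+27, 7+25, 6+16, …, 14+2, 31+0) = 32
r[9] = max(2+32, 7+27, 6+25, …, 31+2, 33+0) = 34
r[10] = max(2+34, 7+32, 6+27, …, 33+2, 19+0) = 39
r[11] = max(2+39, 7+34, 6+32, …, 19+2, 23+0) = 41
r[12] = max(2+41, 7+39, 6+34, …, 23+2, 40+0) = 50
r[13] = max(2+50, 7+41, 6+39, …, 40+2, 32+0) = 52
Maximum revenue is $52.
Now minimize piece count subject to staying optimal: for each k, pieces[k] = 1 + min over i with p[i]+r[k−i]=r[k] of pieces[k−i].
pieces[10] = 3
pieces[11] = 4
pieces[12] = 2
pieces[13] = 3

3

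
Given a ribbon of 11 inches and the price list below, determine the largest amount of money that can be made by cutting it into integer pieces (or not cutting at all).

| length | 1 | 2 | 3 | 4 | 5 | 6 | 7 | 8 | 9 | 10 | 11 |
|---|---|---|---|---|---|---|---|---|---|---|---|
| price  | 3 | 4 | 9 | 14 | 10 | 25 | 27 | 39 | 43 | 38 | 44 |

49

Consider every possible first cut. r[k] is the best of p[i]+r[k−i] over all sellable i≤k.
r[1] = 3
r[2] = max(3+3, 4+0) = 6
r[3] = max(3+6, 4+3, 9+0) = 9
r[4] = max(3+9, 4+6, 9+3, 14+0) = 14
r[5] = max(3+14, 4+9, 9+6, 14+3, 10+0) = 17
r[6] = max(3+17, 4+14, 9+9, 14+6, 10+3, 25+0) = 25
r[7] = max(3+25, 4+17, 9+14, …, 25+3, 27+0) = 28
r[8] = max(3+28, 4+25, 9+17, …, 27+3, 39+0) = 39
r[9] = max(3+39, 4+28, 9+25, …, 39+3, 43+0) = 43
r[10] = max(3+43, 4+39, 9+28, …, 43+3, 38+0) = 46
r[11] = max(3+46, 4+43, 9+39, …, 38+3, 44+0) = 49
One optimal cutting: 9 + 1 + 1 → ¢43 + ¢3 + ¢3 = ¢49.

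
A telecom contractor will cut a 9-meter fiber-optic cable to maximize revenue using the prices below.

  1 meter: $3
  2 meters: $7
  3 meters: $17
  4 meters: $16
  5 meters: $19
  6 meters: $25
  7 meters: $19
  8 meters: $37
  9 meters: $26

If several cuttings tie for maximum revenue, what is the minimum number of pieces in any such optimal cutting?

3

Consider every possible first cut. r[k] is the best of p[i]+r[k−i] over all sellable i≤k.
r[1] = 3
r[2] = 7
r[3] = 17
r[4] = 20  (first piece 1, then r[3]=17)
r[5] = 24  (first piece 2, then r[3]=17)
r[6] = 34  (first piece 3, then r[3]=17)
r[7] = 37  (first piece 1, then r[6]=34)
r[8] = 41  (first piece 2, then r[6]=34)
r[9] = 51  (first piece 3, then r[6]=34)
Maximum revenue is $51.
Now minimize piece count subject to staying optimal: for each k, pieces[k] = 1 + min over i with p[i]+r[k−i]=r[k] of pieces[k−i].
pieces[6] = 2
pieces[7] = 3
pieces[8] = 3
pieces[9] = 3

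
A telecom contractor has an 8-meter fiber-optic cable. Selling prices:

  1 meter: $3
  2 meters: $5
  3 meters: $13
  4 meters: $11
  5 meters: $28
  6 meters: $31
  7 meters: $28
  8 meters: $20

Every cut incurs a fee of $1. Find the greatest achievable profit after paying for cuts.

Consider every possible first cut. v[k] is the best of p[i]+v[k−i] over all sellable i≤k, charging 1 whenever i<k.
v[1] = 3
v[2] = max(3+3-1, 5+0) = 5
v[3] = max(3+5-1, 5+3-1, 13+0) = 13
v[4] = max(3+13-1, 5+5-1, 13+3-1, 11+0) = 15
v[5] = max(3+15-1, 5+13-1, 13+5-1, 11+3-1, 28+0) = 28
v[6] = max(3+28-1, 5+15-1, 13+13-1, 11+5-1, 28+3-1, 31+0) = 31
v[7] = max(3+31-1, 5+28-1, 13+15-1, …, 31+3-1, 28+0) = 33
v[8] = max(3+33-1, 5+31-1, 13+28-1, …, 28+3-1, 20+0) = 40
One optimal plan: pieces 5 + 3 (1 cut) → $41 − $1 = $40.

40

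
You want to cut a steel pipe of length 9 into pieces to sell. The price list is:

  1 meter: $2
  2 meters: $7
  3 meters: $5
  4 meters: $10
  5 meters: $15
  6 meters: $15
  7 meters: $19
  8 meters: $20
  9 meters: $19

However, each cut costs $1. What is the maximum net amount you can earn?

Build net[k] bottom-up: net[k] = max over allowed piece i of (p[i] + net[k−i]) − 1 per cut.
net[1] = 2
net[2] = 7
net[3] = 8  (first piece 1, then net[2]=7)
net[4] = 13  (first piece 2, then net[2]=7)
net[5] = 15
net[6] = 19  (first piece 2, then net[4]=13)
net[7] = 21  (first piece 2, then net[5]=15)
net[8] = 25  (first piece 2, then net[6]=19)
net[9] = 27  (first piece 2, then net[7]=21)
One optimal plan: pieces 5 + 2 + 2 (2 cuts) → $29 − $2 = $27.

27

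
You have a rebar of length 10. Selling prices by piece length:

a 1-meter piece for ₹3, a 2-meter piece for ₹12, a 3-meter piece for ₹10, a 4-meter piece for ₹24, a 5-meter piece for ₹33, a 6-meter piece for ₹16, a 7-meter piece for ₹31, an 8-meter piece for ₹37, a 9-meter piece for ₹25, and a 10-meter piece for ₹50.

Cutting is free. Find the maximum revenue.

66

Let best[k] be the best obtainable value from length k. For each k, try every first piece i and keep the best of price[i] + best[k−i].
best[1] = 3
best[2] = 12
best[3] = 15  (first piece 1, then best[2]=12)
best[4] = 24  (first piece 2, then best[2]=12)
best[5] = 33
best[6] = 36  (first piece 1, then best[5]=33)
best[7] = 45  (first piece 2, then best[5]=33)
best[8] = 48  (first piece 1, then best[7]=45)
best[9] = 57  (first piece 2, then best[7]=45)
best[10] = 66  (first piece 5, then best[5]=33)
One optimal cutting: 5 + 5 → ₹33 + ₹33 = ₹66.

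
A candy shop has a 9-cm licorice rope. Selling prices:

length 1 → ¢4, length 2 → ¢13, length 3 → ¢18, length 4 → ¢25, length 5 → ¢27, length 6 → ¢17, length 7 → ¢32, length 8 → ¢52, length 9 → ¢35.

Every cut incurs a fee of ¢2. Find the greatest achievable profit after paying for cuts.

Let net[k] be the best obtainable value from length k. For each k, try every first piece i and keep the best of price[i] + net[k−i] minus the 2 cut fee when i<k.
net[1] = 4
net[2] = 13
net[3] = 18
net[4] = 25
net[5] = 29  (first piece 2, then net[3]=18)
net[6] = 36  (first piece 2, then net[4]=25)
net[7] = 41  (first piece 3, then net[4]=25)
net[8] = 52
net[9] = 54  (first piece 1, then net[8]=52)
One optimal plan: pieces 8 + 1 (1 cut) → ¢56 − ¢2 = ¢54.

54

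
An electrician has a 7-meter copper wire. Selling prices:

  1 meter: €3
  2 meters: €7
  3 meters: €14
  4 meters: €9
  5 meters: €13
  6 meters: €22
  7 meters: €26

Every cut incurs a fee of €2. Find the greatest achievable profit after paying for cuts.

27

Consider every possible first cut. r[k] is the best of p[i]+r[k−i] over all sellable i≤k, charging 2 whenever i<k.
r[1] = 3
r[2] = max(3+3-2, 7+0) = 7
r[3] = max(3+7-2, 7+3-2, 14+0) = 14
r[4] = max(3+14-2, 7+7-2, 14+3-2, 9+0) = 15
r[5] = max(3+15-2, 7+14-2, 14+7-2, 9+3-2, 13+0) = 19
r[6] = max(3+19-2, 7+15-2, 14+14-2, 9+7-2, 13+3-2, 22+0) = 26
r[7] = max(3+26-2, 7+19-2, 14+15-2, …, 22+3-2, 26+0) = 27
One optimal plan: pieces 3 + 3 + 1 (2 cuts) → €31 − €4 = €27.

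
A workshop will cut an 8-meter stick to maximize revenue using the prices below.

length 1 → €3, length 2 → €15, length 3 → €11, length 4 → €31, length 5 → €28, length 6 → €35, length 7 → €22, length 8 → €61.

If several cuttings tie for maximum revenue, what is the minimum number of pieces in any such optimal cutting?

2

Build r[k] bottom-up: r[k] = max over allowed piece i of (p[i] + r[k−i]).
r[1] = 3
r[2] = max(3+3, 15+0) = 15
r[3] = max(3+15, 15+3, 11+0) = 18
r[4] = max(3+18, 15+15, 11+3, 31+0) = 31
r[5] = max(3+31, 15+18, 11+15, 31+3, 28+0) = 34
r[6] = max(3+34, 15+31, 11+18, 31+15, 28+3, 35+0) = 46
r[7] = max(3+46, 15+34, 11+31, …, 35+3, 22+0) = 49
r[8] = max(3+49, 15+46, 11+34, …, 22+3, 61+0) = 62
Maximum revenue is €62.
Now minimize piece count subject to staying optimal: for each k, pieces[k] = 1 + min over i with p[i]+r[k−i]=r[k] of pieces[k−i].
pieces[5] = 2
pieces[6] = 2
pieces[7] = 3
pieces[8] = 2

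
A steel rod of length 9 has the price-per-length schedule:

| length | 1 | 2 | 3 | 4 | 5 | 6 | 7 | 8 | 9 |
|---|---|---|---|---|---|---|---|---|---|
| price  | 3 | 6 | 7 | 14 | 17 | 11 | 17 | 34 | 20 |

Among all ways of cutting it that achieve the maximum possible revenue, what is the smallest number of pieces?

Build r[k] bottom-up: r[k] = max over allowed piece i of (p[i] + r[k−i]).
r[1] = 3
r[2] = 6  (first piece 1, then r[1]=3)
r[3] = 9  (first piece 1, then r[2]=6)
r[4] = 14
r[5] = 17  (first piece 1, then r[4]=14)
r[6] = 20  (first piece 1, then r[5]=17)
r[7] = 23  (first piece 1, then r[6]=20)
r[8] = 34
r[9] = 37  (first piece 1, then r[8]=34)
Maximum revenue is $37.
Now minimize piece count subject to staying optimal: for each k, pieces[k] = 1 + min over i with p[i]+r[k−i]=r[k] of pieces[k−i].
pieces[6] = 2
pieces[7] = 2
pieces[8] = 1
pieces[9] = 2

2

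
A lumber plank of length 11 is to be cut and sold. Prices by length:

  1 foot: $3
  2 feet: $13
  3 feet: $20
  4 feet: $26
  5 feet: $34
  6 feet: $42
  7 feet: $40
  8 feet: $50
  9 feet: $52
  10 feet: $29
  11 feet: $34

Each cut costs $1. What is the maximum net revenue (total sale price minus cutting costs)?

75

Consider every possible first cut. v[k] is the best of p[i]+v[k−i] over all sellable i≤k, charging 1 whenever i<k.
v[1] = 3
v[2] = max(3+3-1, 13+0) = 13
v[3] = max(3+13-1, 13+3-1, 20+0) = 20
v[4] = max(3+20-1, 13+13-1, 20+3-1, 26+0) = 26
v[5] = max(3+26-1, 13+20-1, 20+13-1, 26+3-1, 34+0) = 34
v[6] = max(3+34-1, 13+26-1, 20+20-1, 26+13-1, 34+3-1, 42+0) = 42
v[7] = max(3+42-1, 13+34-1, 20+26-1, …, 42+3-1, 40+0) = 46
v[8] = max(3+46-1, 13+42-1, 20+34-1, …, 40+3-1, 50+0) = 54
v[9] = max(3+54-1, 13+46-1, 20+42-1, …, 50+3-1, 52+0) = 61
v[10] = max(3+61-1, 13+54-1, 20+46-1, …, 52+3-1, 29+0) = 67
v[11] = max(3+67-1, 13+61-1, 20+54-1, …, 29+3-1, 34+0) = 75
One optimal plan: pieces 6 + 5 (1 cut) → $76 − $1 = $75.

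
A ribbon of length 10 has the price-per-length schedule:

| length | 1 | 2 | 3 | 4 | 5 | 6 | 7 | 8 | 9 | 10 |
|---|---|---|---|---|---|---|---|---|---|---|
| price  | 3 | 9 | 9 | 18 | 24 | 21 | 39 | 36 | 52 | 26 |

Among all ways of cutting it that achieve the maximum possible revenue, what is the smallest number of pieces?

Let r[k] be the best obtainable value from length k. For each k, try every first piece i and keep the best of price[i] + r[k−i].
r[1] = 3
r[2] = 9
r[3] = 12  (first piece 1, then r[2]=9)
r[4] = 18  (first piece 2, then r[2]=9)
r[5] = 24
r[6] = 27  (first piece 1, then r[5]=24)
r[7] = 39
r[8] = 42  (first piece 1, then r[7]=39)
r[9] = 52
r[10] = 55  (first piece 1, then r[9]=52)
Maximum revenue is ¢55.
Now minimize piece count subject to staying optimal: for each k, pieces[k] = 1 + min over i with p[i]+r[k−i]=r[k] of pieces[k−i].
pieces[7] = 1
pieces[8] = 2
pieces[9] = 1
pieces[10] = 2

2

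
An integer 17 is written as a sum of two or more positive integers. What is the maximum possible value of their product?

486

Define g[k] = max over 1≤i<k of i · max(k−i, g[k−i]); the inner max lets the remainder stay uncut if that's better.
g[2] = 1×max(1,0) = 1×1 = 1
g[3] = 1×max(2,1) = 1×2 = 2
g[4] = 2×max(2,1) = 2×2 = 4
g[5] = 2×max(3,2) = 2×3 = 6
g[6] = 3×max(3,2) = 3×3 = 9
g[7] = 2×max(5,6) = 2×6 = 12
g[8] = 2×max(6,9) = 2×9 = 18
g[9] = 3×max(6,9) = 3×9 = 27
g[10] = 2×max(8,18) = 2×18 = 36
g[11] = 2×max(9,27) = 2×27 = 54
g[12] = 3×max(9,27) = 3×27 = 81
g[13] = 2×max(11,54) = 2×54 = 108
g[14] = 2×max(12,81) = 2×81 = 162
g[15] = 3×max(12,81) = 3×81 = 243
g[16] = 2×max(14,162) = 2×162 = 324
g[17] = 2×max(15,243) = 2×243 = 486
One optimal split: 3 + 3 + 3 + 3 + 3 + 2; product 3×3×3×3×3×2 = 486.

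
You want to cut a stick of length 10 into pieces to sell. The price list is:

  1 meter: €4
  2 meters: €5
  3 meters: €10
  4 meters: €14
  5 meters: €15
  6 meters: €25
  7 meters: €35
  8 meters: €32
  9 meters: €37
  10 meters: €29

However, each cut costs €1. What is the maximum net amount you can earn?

Build net[k] bottom-up: net[k] = max over allowed piece i of (p[i] + net[k−i]) − 1 per cut.
net[1] = 4
net[2] = max(4+4-1, 5+0) = 7
net[3] = max(4+7-1, 5+4-1, 10+0) = 10
net[4] = max(4+10-1, 5+7-1, 10+4-1, 14+0) = 14
net[5] = max(4+14-1, 5+10-1, 10+7-1, 14+4-1, 15+0) = 17
net[6] = max(4+17-1, 5+14-1, 10+10-1, 14+7-1, 15+4-1, 25+0) = 25
net[7] = max(4+25-1, 5+17-1, 10+14-1, …, 25+4-1, 35+0) = 35
net[8] = max(4+35-1, 5+25-1, 10+17-1, …, 35+4-1, 32+0) = 38
net[9] = max(4+38-1, 5+35-1, 10+25-1, …, 32+4-1, 37+0) = 41
net[10] = max(4+41-1, 5+38-1, 10+35-1, …, 37+4-1, 29+0) = 44
One optimal plan: pieces 7 + 1 + 1 + 1 (3 cuts) → €47 − €3 = €44.

44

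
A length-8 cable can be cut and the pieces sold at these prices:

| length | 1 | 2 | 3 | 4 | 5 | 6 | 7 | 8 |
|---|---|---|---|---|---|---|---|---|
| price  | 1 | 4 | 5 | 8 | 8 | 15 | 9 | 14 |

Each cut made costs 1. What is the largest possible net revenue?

18

Consider every possible first cut. v[k] is the best of p[i]+v[k−i] over all sellable i≤k, charging 1 whenever i<k.
v[1] = 1
v[2] = 4
v[3] = 5
v[4] = 8
v[5] = 8  (first piece 1, then v[4]=8)
v[6] = 15
v[7] = 15  (first piece 1, then v[6]=15)
v[8] = 18  (first piece 2, then v[6]=15)
One optimal plan: pieces 6 + 2 (1 cut) → 19 − 1 = 18.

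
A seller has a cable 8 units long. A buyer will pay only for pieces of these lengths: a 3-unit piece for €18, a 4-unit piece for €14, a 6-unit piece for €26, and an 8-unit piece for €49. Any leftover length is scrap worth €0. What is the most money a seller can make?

Let r[k] be the best obtainable value from length k. For each k, try every first piece i and keep the best of price[i] + r[k−i].
r[1] = 0
r[2] = 0
r[3] = 18
r[4] = max(18+0, 14+0) = 18
r[5] = max(18+0, 14+0) = 18
r[6] = max(18+18, 14+0, 26+0) = 36
r[7] = max(18+18, 14+18, 26+0) = 36
r[8] = max(18+18, 14+18, 26+0, 49+0) = 49
One optimal cutting: 8 → €49.

49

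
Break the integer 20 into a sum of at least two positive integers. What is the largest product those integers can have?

Let P[k] be the best product for length k (with at least one cut). For each first piece i, the rest contributes max(k−i, P[k−i]).
Small cases: P[2]=1, P[3]=2, P[4]=4, P[5]=6, P[6]=9, P[7]=12, P[8]=18, P[9]=27, P[10]=36, P[11]=54, P[12]=81.
P[13] = 2·max(11,54) = 2·54 = 108
P[14] = 2·max(12,81) = 2·81 = 162
P[15] = 3·max(12,81) = 3·81 = 243
P[16] = 2·max(14,162) = 2·162 = 324
P[17] = 2·max(15,243) = 2·243 = 486
P[18] = 3·max(15,243) = 3·243 = 729
P[19] = 2·max(17,486) = 2·486 = 972
P[20] = 2·max(18,729) = 2·729 = 1458
One optimal split: 3 + 3 + 3 + 3 + 3 + 3 + 2; product 3·3·3·3·3·3·2 = 1458.

1458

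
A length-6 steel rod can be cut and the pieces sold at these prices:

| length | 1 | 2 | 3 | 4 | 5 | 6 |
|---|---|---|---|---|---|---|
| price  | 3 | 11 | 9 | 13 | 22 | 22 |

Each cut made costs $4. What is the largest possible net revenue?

25

Build net[k] bottom-up: net[k] = max over allowed piece i of (p[i] + net[k−i]) − 4 per cut.
net[1] = 3
net[2] = 11
net[3] = 10  (first piece 1, then net[2]=11)
net[4] = 18  (first piece 2, then net[2]=11)
net[5] = 22
net[6] = 25  (first piece 2, then net[4]=18)
One optimal plan: pieces 2 + 2 + 2 (2 cuts) → $33 − $8 = $25.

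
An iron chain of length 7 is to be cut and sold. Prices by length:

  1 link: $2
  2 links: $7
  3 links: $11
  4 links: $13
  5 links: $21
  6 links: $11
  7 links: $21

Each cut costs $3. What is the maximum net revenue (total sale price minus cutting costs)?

25

Build r[k] bottom-up: r[k] = max over allowed piece i of (p[i] + r[k−i]) − 3 per cut.
r[1] = 2
r[2] = 7
r[3] = 11
r[4] = 13
r[5] = 21
r[6] = 20  (first piece 1, then r[5]=21)
r[7] = 25  (first piece 2, then r[5]=21)
One optimal plan: pieces 5 + 2 (1 cut) → $28 − $3 = $25.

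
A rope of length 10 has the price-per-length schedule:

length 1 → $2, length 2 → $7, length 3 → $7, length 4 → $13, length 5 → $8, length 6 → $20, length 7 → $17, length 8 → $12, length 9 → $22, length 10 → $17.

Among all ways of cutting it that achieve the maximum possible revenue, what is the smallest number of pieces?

5

Build r[k] bottom-up: r[k] = max over allowed piece i of (p[i] + r[k−i]).
r[1] = 2
r[2] = max(2+2, 7+0) = 7
r[3] = max(2+7, 7+2, 7+0) = 9
r[4] = max(2+9, 7+7, 7+2, 13+0) = 14
r[5] = max(2+14, 7+9, 7+7, 13+2, 8+0) = 16
r[6] = max(2+16, 7+14, 7+9, 13+7, 8+2, 20+0) = 21
r[7] = max(2+21, 7+16, 7+14, …, 20+2, 17+0) = 23
r[8] = max(2+23, 7+21, 7+16, …, 17+2, 12+0) = 28
r[9] = max(2+28, 7+23, 7+21, …, 12+2, 22+0) = 30
r[10] = max(2+30, 7+28, 7+23, …, 22+2, 17+0) = 35
Maximum revenue is $35.
Now minimize piece count subject to staying optimal: for each k, pieces[k] = 1 + min over i with p[i]+r[k−i]=r[k] of pieces[k−i].
pieces[7] = 4
pieces[8] = 4
pieces[9] = 5
pieces[10] = 5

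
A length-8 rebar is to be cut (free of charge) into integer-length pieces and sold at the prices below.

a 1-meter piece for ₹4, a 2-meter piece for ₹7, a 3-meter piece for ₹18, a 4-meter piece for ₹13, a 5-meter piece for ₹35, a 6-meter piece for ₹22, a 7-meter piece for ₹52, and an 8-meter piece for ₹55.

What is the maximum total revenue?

Build r[k] bottom-up: r[k] = max over allowed piece i of (p[i] + r[k−i]).
r[1] = 4
r[2] = 8  (first piece 1, then r[1]=4)
r[3] = 18
r[4] = 22  (first piece 1, then r[3]=18)
r[5] = 35
r[6] = 39  (first piece 1, then r[5]=35)
r[7] = 52
r[8] = 56  (first piece 1, then r[7]=52)
One optimal cutting: 7 + 1 → ₹52 + ₹4 = ₹56.

56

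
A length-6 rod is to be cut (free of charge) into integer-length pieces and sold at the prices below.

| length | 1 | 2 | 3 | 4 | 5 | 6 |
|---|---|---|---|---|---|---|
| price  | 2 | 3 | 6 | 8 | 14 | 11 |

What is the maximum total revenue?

Build R[k] bottom-up: R[k] = max over allowed piece i of (p[i] + R[k−i]).
R[1] = 2
R[2] = max(2+2, 3+0) = 4
R[3] = max(2+4, 3+2, 6+0) = 6
R[4] = max(2+6, 3+4, 6+2, 8+0) = 8
R[5] = max(2+8, 3+6, 6+4, 8+2, 14+0) = 14
R[6] = max(2+14, 3+8, 6+6, 8+4, 14+2, 11+0) = 16
One optimal cutting: 5 + 1 → $14 + $2 = $16.

16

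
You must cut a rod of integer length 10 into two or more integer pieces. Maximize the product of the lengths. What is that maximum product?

Fill P[k] for k=2..10: at each k try every first piece i and multiply by the better of (k−i) uncut or P[k−i].
Small cases: P[2]=1, P[3]=2, P[4]=4.
P[5] = max(1×4, 2×3, 3×2, 4×1) = 6
P[6] = max(1×6, 2×4, 3×3, 4×2, 5×1) = 9
P[7] = max(1×9, 2×6, 3×4, 4×3, 5×2, 6×1) = 12
P[8] = max(1×12, 2×9, 3×6, …, 6×2, 7×1) = 18
P[9] = max(1×18, 2×12, 3×9, …, 7×2, 8×1) = 27
P[10] = max(1×27, 2×18, 3×12, …, 8×2, 9×1) = 36
One optimal split: 3 + 3 + 2 + 2; product 3×3×2×2 = 36.

36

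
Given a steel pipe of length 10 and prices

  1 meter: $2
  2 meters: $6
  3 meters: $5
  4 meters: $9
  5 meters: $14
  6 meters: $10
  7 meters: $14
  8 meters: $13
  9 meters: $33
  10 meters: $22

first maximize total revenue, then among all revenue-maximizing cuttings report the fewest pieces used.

2

Let r[k] be the best obtainable value from length k. For each k, try every first piece i and keep the best of price[i] + r[k−i].
r[1] = 2
r[2] = max(2+2, 6+0) = 6
r[3] = max(2+6, 6+2, 5+0) = 8
r[4] = max(2+8, 6+6, 5+2, 9+0) = 12
r[5] = max(2+12, 6+8, 5+6, 9+2, 14+0) = 14
r[6] = max(2+14, 6+12, 5+8, 9+6, 14+2, 10+0) = 18
r[7] = max(2+18, 6+14, 5+12, …, 10+2, 14+0) = 20
r[8] = max(2+20, 6+18, 5+14, …, 14+2, 13+0) = 24
r[9] = max(2+24, 6+20, 5+18, …, 13+2, 33+0) = 33
r[10] = max(2+33, 6+24, 5+20, …, 33+2, 22+0) = 35
Maximum revenue is $35.
Now minimize piece count subject to staying optimal: for each k, pieces[k] = 1 + min over i with p[i]+r[k−i]=r[k] of pieces[k−i].
pieces[7] = 2
pieces[8] = 4
pieces[9] = 1
pieces[10] = 2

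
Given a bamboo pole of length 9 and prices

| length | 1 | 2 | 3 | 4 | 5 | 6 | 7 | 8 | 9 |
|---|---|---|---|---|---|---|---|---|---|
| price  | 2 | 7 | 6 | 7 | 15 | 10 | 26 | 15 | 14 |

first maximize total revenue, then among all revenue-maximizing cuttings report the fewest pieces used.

2

Let r[k] be the best obtainable value from length k. For each k, try every first piece i and keep the best of price[i] + r[k−i].
r[1] = 2
r[2] = max(2+2, 7+0) = 7
r[3] = max(2+7, 7+2, 6+0) = 9
r[4] = max(2+9, 7+7, 6+2, 7+0) = 14
r[5] = max(2+14, 7+9, 6+7, 7+2, 15+0) = 16
r[6] = max(2+16, 7+14, 6+9, 7+7, 15+2, 10+0) = 21
r[7] = max(2+21, 7+16, 6+14, …, 10+2, 26+0) = 26
r[8] = max(2+26, 7+21, 6+16, …, 26+2, 15+0) = 28
r[9] = max(2+28, 7+26, 6+21, …, 15+2, 14+0) = 33
Maximum revenue is $33.
Now minimize piece count subject to staying optimal: for each k, pieces[k] = 1 + min over i with p[i]+r[k−i]=r[k] of pieces[k−i].
pieces[6] = 3
pieces[7] = 1
pieces[8] = 2
pieces[9] = 2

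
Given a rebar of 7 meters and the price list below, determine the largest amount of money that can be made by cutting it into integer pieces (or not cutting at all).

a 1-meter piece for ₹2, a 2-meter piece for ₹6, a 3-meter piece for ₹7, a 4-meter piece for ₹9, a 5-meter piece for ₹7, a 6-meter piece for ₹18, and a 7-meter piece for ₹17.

Let R[k] be the best obtainable value from length k. For each k, try every first piece i and keep the best of price[i] + R[k−i].
R[1] = 2
R[2] = max(2+2, 6+0) = 6
R[3] = max(2+6, 6+2, 7+0) = 8
R[4] = max(2+8, 6+6, 7+2, 9+0) = 12
R[5] = max(2+12, 6+8, 7+6, 9+2, 7+0) = 14
R[6] = max(2+14, 6+12, 7+8, 9+6, 7+2, 18+0) = 18
R[7] = max(2+18, 6+14, 7+12, …, 18+2, 17+0) = 20
One optimal cutting: 2 + 2 + 2 + 1 → ₹6 + ₹6 + ₹6 + ₹2 = ₹20.

20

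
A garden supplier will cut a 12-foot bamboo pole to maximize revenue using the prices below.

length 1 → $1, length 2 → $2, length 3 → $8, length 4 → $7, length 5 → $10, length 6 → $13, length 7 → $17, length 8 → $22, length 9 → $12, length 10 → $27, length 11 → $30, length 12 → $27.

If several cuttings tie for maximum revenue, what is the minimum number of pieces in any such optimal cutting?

Consider every possible first cut. r[k] is the best of p[i]+r[k−i] over all sellable i≤k.
r[1] = 1
r[2] = 2  (first piece 1, then r[1]=1)
r[3] = 8
r[4] = 9  (first piece 1, then r[3]=8)
r[5] = 10  (first piece 1, then r[4]=9)
r[6] = 16  (first piece 3, then r[3]=8)
r[7] = 17  (first piece 1, then r[6]=16)
r[8] = 22
r[9] = 24  (first piece 3, then r[6]=16)
r[10] = 27
r[11] = 30  (first piece 3, then r[8]=22)
r[12] = 32  (first piece 3, then r[9]=24)
Maximum revenue is $32.
Now minimize piece count subject to staying optimal: for each k, pieces[k] = 1 + min over i with p[i]+r[k−i]=r[k] of pieces[k−i].
pieces[9] = 3
pieces[10] = 1
pieces[11] = 1
pieces[12] = 4

4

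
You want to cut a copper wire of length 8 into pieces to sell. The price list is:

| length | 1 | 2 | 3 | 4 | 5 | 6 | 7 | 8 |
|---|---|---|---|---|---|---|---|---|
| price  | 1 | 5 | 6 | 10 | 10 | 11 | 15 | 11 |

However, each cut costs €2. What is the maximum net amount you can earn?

Build v[k] bottom-up: v[k] = max over allowed piece i of (p[i] + v[k−i]) − 2 per cut.
v[1] = 1
v[2] = 5
v[3] = 6
v[4] = 10
v[5] = 10
v[6] = 13  (first piece 2, then v[4]=10)
v[7] = 15
v[8] = 18  (first piece 4, then v[4]=10)
One optimal plan: pieces 4 + 4 (1 cut) → €20 − €2 = €18.

18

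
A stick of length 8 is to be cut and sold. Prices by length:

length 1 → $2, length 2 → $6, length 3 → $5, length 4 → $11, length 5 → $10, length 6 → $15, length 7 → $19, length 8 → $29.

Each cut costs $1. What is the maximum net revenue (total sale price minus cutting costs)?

29

Consider every possible first cut. net[k] is the best of p[i]+net[k−i] over all sellable i≤k, charging 1 whenever i<k.
net[1] = 2
net[2] = 6
net[3] = 7  (first piece 1, then net[2]=6)
net[4] = 11  (first piece 2, then net[2]=6)
net[5] = 12  (first piece 1, then net[4]=11)
net[6] = 16  (first piece 2, then net[4]=11)
net[7] = 19
net[8] = 29
Best is to make no cuts and sell whole for $29.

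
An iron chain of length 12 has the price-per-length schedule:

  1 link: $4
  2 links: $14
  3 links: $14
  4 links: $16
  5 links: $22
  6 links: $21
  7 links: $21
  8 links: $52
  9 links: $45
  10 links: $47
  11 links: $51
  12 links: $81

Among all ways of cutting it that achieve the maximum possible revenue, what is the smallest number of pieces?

6

Let r[k] be the best obtainable value from length k. For each k, try every first piece i and keep the best of price[i] + r[k−i].
r[1] = 4
r[2] = 14
r[3] = 18  (first piece 1, then r[2]=14)
r[4] = 28  (first piece 2, then r[2]=14)
r[5] = 32  (first piece 1, then r[4]=28)
r[6] = 42  (first piece 2, then r[4]=28)
r[7] = 46  (first piece 1, then r[6]=42)
r[8] = 56  (first piece 2, then r[6]=42)
r[9] = 60  (first piece 1, then r[8]=56)
r[10] = 70  (first piece 2, then r[8]=56)
r[11] = 74  (first piece 1, then r[10]=70)
r[12] = 84  (first piece 2, then r[10]=70)
Maximum revenue is $84.
Now minimize piece count subject to staying optimal: for each k, pieces[k] = 1 + min over i with p[i]+r[k−i]=r[k] of pieces[k−i].
pieces[9] = 5
pieces[10] = 5
pieces[11] = 6
pieces[12] = 6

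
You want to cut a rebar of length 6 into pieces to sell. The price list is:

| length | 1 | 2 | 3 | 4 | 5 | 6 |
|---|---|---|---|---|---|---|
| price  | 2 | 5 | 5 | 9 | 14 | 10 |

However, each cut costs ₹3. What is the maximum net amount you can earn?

13

Let r[k] be the best obtainable value from length k. For each k, try every first piece i and keep the best of price[i] + r[k−i] minus the 3 cut fee when i<k.
r[1] = 2
r[2] = 5
r[3] = 5
r[4] = 9
r[5] = 14
r[6] = 13  (first piece 1, then r[5]=14)
One optimal plan: pieces 5 + 1 (1 cut) → ₹16 − ₹3 = ₹13.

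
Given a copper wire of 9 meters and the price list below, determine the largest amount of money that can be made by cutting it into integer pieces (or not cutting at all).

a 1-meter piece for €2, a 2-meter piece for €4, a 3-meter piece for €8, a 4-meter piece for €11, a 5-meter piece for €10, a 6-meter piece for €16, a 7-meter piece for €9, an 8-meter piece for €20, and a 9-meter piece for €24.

Build R[k] bottom-up: R[k] = max over allowed piece i of (p[i] + R[k−i]).
R[1] = 2
R[2] = 4  (first piece 1, then R[1]=2)
R[3] = 8
R[4] = 11
R[5] = 13  (first piece 1, then R[4]=11)
R[6] = 16  (first piece 3, then R[3]=8)
R[7] = 19  (first piece 3, then R[4]=11)
R[8] = 22  (first piece 4, then R[4]=11)
R[9] = 24  (first piece 1, then R[8]=22)
One optimal cutting: 4 + 4 + 1 → €11 + €11 + €2 = €24.

24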